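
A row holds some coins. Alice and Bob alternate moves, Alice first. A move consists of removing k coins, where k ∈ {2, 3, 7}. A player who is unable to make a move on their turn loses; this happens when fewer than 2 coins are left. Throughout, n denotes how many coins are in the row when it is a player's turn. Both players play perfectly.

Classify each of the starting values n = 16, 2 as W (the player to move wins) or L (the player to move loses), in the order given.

16: L, 2: W

Classify positions by backward induction: terminal positions (no move available) are L. From any other position, the mover wins iff some move reaches an L.
n=0: no move → L
n=1: no move → L
n=2: reaches L-position 0 → W
n=3: reaches L-position 1 → W
n=4: reaches L-position 1 → W
n=5: only reaches 3(W), 2(W), all W → L
n=6: only reaches 4(W), 3(W), all W → L
n=7: reaches L-position 5 → W
n=8: reaches L-position 6 → W
n=9: reaches L-position 6 → W
n=10: only reaches 8(W), 7(W), 3(W), all W → L
n=11: only reaches 9(W), 8(W), 4(W), all W → L
n=12: reaches L-position 10 → W
n=13: reaches L-position 11 → W
n=14: reaches L-position 11 → W
n=15: only reaches 13(W), 12(W), 8(W), all W → L
n=16: only reaches 14(W), 13(W), 9(W), all W → L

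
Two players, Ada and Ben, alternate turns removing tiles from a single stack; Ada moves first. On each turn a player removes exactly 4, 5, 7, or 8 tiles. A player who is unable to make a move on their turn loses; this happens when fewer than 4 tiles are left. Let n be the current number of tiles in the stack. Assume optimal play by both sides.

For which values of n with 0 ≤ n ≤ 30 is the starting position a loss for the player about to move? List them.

Label each position W (a win for the player to move) or L (a loss). A position with no legal move is L; any other position is W exactly when some move reaches an L, and L when every move reaches a W.
n=0: no move → L
n=1: no move → L
n=2: no move → L
n=3: no move → L
n=4: reaches L-position 0 → W
n=5: reaches L-position 1 → W
n=6: reaches L-position 2 → W
n=7: reaches L-position 3 → W
n=8: reaches L-position 3 → W
n=9: reaches L-position 2 → W
n=10: reaches L-position 3 → W
n=11: reaches L-position 3 → W
n=12: only reaches 8(W), 7(W), 5(W), 4(W), all W → L
n=13: only reaches 9(W), 8(W), 6(W), 5(W), all W → L
n=14: only reaches 10(W), 9(W), 7(W), 6(W), all W → L
n=15: only reaches 11(W), 10(W), 8(W), 7(W), all W → L
n=16: reaches L-position 12 → W
n=17: reaches L-position 13 → W
n=18: reaches L-position 14 → W
n=19: reaches L-position 15 → W
n=20: reaches L-position 15 → W
n=21: reaches L-position 14 → W
n=22: reaches L-position 15 → W
n=23: reaches L-position 15 → W
n=24: only reaches 20(W), 19(W), 17(W), 16(W), all W → L
n=25: only reaches 21(W), 20(W), 18(W), 17(W), all W → L
n=26: only reaches 22(W), 21(W), 19(W), 18(W), all W → L
n=27: only reaches 23(W), 22(W), 20(W), 19(W), all W → L
n=28: reaches L-position 24 → W
n=29: reaches L-position 25 → W
n=30: reaches L-position 26 → W
Reading off the rows marked L gives the requested list; there are 12 such values of n.

0, 1, 2, 3, 12, 13, 14, 15, 24, 25, 26, 27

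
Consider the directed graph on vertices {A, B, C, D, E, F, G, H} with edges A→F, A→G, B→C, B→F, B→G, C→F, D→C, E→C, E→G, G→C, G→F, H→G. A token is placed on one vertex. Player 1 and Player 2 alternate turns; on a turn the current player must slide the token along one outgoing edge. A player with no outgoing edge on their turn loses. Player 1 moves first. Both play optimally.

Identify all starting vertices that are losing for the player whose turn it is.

D, E, F, H

Work bottom-up. With no move the player to move loses. Otherwise the position is W if at least one move leads to an L position for the opponent, and L if every move leads to a W.
Every edge goes from a vertex to one that appears earlier in the order F, C, G, B, D, A, E, H, so processing vertices in that order labels each vertex after all of its successors.
F: no outgoing edge → L
C: →F(L), so W
G: →F(L), so W
B: →F(L), so W
D: →C(W) only, which is W, so L
A: →F(L), so W
E: →G(W), C(W) — all W, so L
H: →G(W) only, which is W, so L
The losing starting vertices are exactly the entries labelled L in this table (4 of them).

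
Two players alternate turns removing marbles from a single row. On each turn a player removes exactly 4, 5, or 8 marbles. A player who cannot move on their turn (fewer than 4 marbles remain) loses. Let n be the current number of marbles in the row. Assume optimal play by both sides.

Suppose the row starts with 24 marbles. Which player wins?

The second player wins.

Compute win/loss labels from the base case upward. A position with no move is L. Any other position is W if it can reach an L in one move, else L.
n=0: no move → L
n=1: no move → L
n=2: no move → L
n=3: no move → L
n=4: can move to 0, which is L ⇒ W
n=5: can move to 1, which is L ⇒ W
n=6: can move to 2, which is L ⇒ W
n=7: can move to 3, which is L ⇒ W
n=8: can move to 3, which is L ⇒ W
n=9: can move to 1, which is L ⇒ W
n=10: can move to 2, which is L ⇒ W
n=11: can move to 3, which is L ⇒ W
n=12: moves to 8(W), 7(W), 4(W); every one is W ⇒ L
n=13: moves to 9(W), 8(W), 5(W); every one is W ⇒ L
n=14: moves to 10(W), 9(W), 6(W); every one is W ⇒ L
n=15: moves to 11(W), 10(W), 7(W); every one is W ⇒ L
n=16: can move to 12, which is L ⇒ W
n=17: can move to 13, which is L ⇒ W
n=18: can move to 14, which is L ⇒ W
n=19: can move to 15, which is L ⇒ W
n=20: can move to 15, which is L ⇒ W
n=21: can move to 13, which is L ⇒ W
n=22: can move to 14, which is L ⇒ W
n=23: can move to 15, which is L ⇒ W
n=24: moves to 20(W), 19(W), 16(W); every one is W ⇒ L
The starting position 24 is L: whatever the player to move does, the opponent receives a W position.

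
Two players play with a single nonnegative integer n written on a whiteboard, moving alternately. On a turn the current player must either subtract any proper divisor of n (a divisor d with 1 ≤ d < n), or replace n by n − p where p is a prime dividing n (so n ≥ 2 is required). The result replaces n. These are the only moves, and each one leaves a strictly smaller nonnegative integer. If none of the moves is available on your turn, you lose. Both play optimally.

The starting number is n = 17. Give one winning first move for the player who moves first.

Move to 0.

Classify positions by backward induction: terminal positions (no move available) are L. From any other position, the mover wins iff some move reaches an L.
n=0: no move → L
n=1: no move → L
n=2: W (go to 0, an L position)
n=3: W (go to 0, an L position)
n=4: L (options 2(W), 3(W) are all W)
n=5: W (go to 0, an L position)
n=6: W (go to 4, an L position)
n=7: W (go to 0, an L position)
n=8: W (go to 4, an L position)
n=9: L (options 6(W), 8(W) are all W)
n=10: W (go to 9, an L position)
n=11: W (go to 0, an L position)
n=12: W (go to 9, an L position)
n=13: W (go to 0, an L position)
n=14: L (options 7(W), 12(W), 13(W) are all W)
n=15: W (go to 14, an L position)
n=16: W (go to 14, an L position)
n=17: W (go to 0, an L position)
From 17, the L positions reachable in one move are: 0.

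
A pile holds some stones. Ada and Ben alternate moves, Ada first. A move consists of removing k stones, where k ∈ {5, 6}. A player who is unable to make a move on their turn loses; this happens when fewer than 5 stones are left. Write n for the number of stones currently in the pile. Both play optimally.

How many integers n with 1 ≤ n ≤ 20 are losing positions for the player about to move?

9

Use the standard recursion: the mover loses at a terminal position; elsewhere, the mover wins exactly when some move hands the opponent an L position.
n=0: no move → L
n=1: no move → L
n=2: no move → L
n=3: no move → L
n=4: no move → L
n=5: W (go to 0, an L position)
n=6: W (go to 1, an L position)
n=7: W (go to 2, an L position)
n=8: W (go to 3, an L position)
n=9: W (go to 4, an L position)
n=10: W (go to 4, an L position)
n=11: L (options 6(W), 5(W) are all W)
n=12: L (options 7(W), 6(W) are all W)
n=13: L (options 8(W), 7(W) are all W)
n=14: L (options 9(W), 8(W) are all W)
n=15: L (options 10(W), 9(W) are all W)
n=16: W (go to 11, an L position)
n=17: W (go to 12, an L position)
n=18: W (go to 13, an L position)
n=19: W (go to 14, an L position)
n=20: W (go to 15, an L position)
L entries with 1 ≤ n ≤ 20 (n=0 is outside the asked range and is not counted): n = 1, 2, 3, 4, 11, 12, 13, 14, 15; that makes 9.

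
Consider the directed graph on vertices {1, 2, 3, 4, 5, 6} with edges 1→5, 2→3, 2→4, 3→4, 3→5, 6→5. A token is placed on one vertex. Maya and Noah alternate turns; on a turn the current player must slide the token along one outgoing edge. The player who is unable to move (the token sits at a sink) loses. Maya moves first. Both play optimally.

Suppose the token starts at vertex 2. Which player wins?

Maya wins.

Build the W/L table. Terminal = L. A non-terminal position is W if it has a move to some L; otherwise it is L.
Every edge goes from a vertex to one that appears earlier in the order 5, 4, 1, 3, 2, 6, so processing vertices in that order labels each vertex after all of its successors.
5: no outgoing edge → L
4: no outgoing edge → L
1: →5(L), so W
3: →4(L), so W
2: →4(L), so W
6: →5(L), so W
The starting position 2 is W: Maya should move to 4, handing over an L position.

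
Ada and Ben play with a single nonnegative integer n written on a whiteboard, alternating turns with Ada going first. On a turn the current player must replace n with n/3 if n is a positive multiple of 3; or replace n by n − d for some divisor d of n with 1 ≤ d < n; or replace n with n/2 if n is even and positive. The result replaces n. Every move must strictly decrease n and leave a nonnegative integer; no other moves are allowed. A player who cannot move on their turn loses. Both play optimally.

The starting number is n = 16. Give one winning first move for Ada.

Positions with no move are L. A position that does have a move is losing for the player to move precisely when every available move leads to a winning position for the opponent. Fill in the labels:
n=0: no move → L
n=1: no move → L
n=2: W (go to 1, an L position)
n=3: W (go to 1, an L position)
n=4: L (options 2(W), 3(W) are all W)
n=5: W (go to 4, an L position)
n=6: W (go to 4, an L position)
n=7: L (sole option 6(W) is W)
n=8: W (go to 4, an L position)
n=9: L (options 3(W), 6(W), 8(W) are all W)
n=10: W (go to 9, an L position)
n=11: L (sole option 10(W) is W)
n=12: W (go to 4, an L position)
n=13: L (sole option 12(W) is W)
n=14: W (go to 7, an L position)
n=15: L (options 5(W), 10(W), 12(W), 14(W) are all W)
n=16: W (go to 15, an L position)
From 16, the L positions reachable in one move are: 15.

Move to 15.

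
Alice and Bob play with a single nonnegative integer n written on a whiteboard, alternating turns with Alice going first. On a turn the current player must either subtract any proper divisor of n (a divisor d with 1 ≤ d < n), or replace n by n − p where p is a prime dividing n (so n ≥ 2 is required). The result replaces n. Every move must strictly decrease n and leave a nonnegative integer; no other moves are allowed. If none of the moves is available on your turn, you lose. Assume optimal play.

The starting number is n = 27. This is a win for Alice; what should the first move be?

Move to 26.

Work bottom-up. With no move the player to move loses. Otherwise the position is W if at least one move leads to an L position for the opponent, and L if every move leads to a W.
n=0: no move → L
n=1: no move → L
n=2: W (go to 0, an L position)
n=3: W (go to 0, an L position)
n=4: L (options 2(W), 3(W) are all W)
n=5: W (go to 0, an L position)
n=6: W (go to 4, an L position)
n=7: W (go to 0, an L position)
n=8: W (go to 4, an L position)
n=9: L (options 6(W), 8(W) are all W)
n=10: W (go to 9, an L position)
n=11: W (go to 0, an L position)
n=12: W (go to 9, an L position)
n=13: W (go to 0, an L position)
n=14: L (options 7(W), 12(W), 13(W) are all W)
n=15: W (go to 14, an L position)
n=16: W (go to 14, an L position)
n=17: W (go to 0, an L position)
n=18: W (go to 9, an L position)
n=19: W (go to 0, an L position)
n=20: L (options 10(W), 15(W), 16(W), 18(W), 19(W) are all W)
n=21: W (go to 14, an L position)
n=22: W (go to 20, an L position)
n=23: W (go to 0, an L position)
n=24: W (go to 20, an L position)
n=25: W (go to 20, an L position)
n=26: L (options 13(W), 24(W), 25(W) are all W)
n=27: W (go to 26, an L position)
From 27, the L positions reachable in one move are: 26.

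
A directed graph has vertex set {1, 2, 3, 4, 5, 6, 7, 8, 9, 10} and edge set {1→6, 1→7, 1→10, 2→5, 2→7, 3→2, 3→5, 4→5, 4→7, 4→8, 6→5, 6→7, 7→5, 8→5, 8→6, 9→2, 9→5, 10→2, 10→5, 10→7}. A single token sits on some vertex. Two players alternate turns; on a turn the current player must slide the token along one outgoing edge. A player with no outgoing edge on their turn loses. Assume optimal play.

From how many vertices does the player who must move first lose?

Work bottom-up. With no move the player to move loses. Otherwise the position is W if at least one move leads to an L position for the opponent, and L if every move leads to a W.
Every edge goes from a vertex to one that appears earlier in the order 5, 7, 2, 10, 6, 3, 8, 9, 4, 1, so processing vertices in that order labels each vertex after all of its successors.
5: no outgoing edge → L
7: can move to 5, which is L ⇒ W
2: can move to 5, which is L ⇒ W
10: can move to 5, which is L ⇒ W
6: can move to 5, which is L ⇒ W
3: can move to 5, which is L ⇒ W
8: can move to 5, which is L ⇒ W
9: can move to 5, which is L ⇒ W
4: can move to 5, which is L ⇒ W
1: moves to 6(W), 10(W), 7(W); every one is W ⇒ L
The L vertices are 1, 5; that is 2 in all.

2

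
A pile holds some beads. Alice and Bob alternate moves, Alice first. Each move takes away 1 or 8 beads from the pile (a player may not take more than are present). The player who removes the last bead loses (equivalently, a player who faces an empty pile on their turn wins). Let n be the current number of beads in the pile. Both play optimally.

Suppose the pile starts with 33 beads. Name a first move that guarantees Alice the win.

Remove 1, leaving 32.

Work bottom-up. With no move the player to move wins. Otherwise the position is W if at least one move leads to an L position for the opponent, and L if every move leads to a W.
n=0: no move; the opponent has just taken the last bead and therefore loses → W
n=1: →0(W) only, which is W, so L
n=2: →1(L), so W
n=3: →2(W) only, which is W, so L
n=4: →3(L), so W
n=5: →4(W) only, which is W, so L
n=6: →5(L), so W
n=7: →6(W) only, which is W, so L
n=8: →7(L), so W
n=9: →1(L), so W
n=10: →9(W), 2(W) — all W, so L
n=11: →10(L), so W
n=12: →11(W), 4(W) — all W, so L
n=13: →12(L), so W
n=14: →13(W), 6(W) — all W, so L
n=15: →14(L), so W
n=16: →15(W), 8(W) — all W, so L
n=17: →16(L), so W
n=18: →10(L), so W
n=19: →18(W), 11(W) — all W, so L
n=20: →19(L), so W
n=21: →20(W), 13(W) — all W, so L
n=22: →21(L), so W
n=23: →22(W), 15(W) — all W, so L
n=24: →23(L), so W
n=25: →24(W), 17(W) — all W, so L
n=26: →25(L), so W
n=27: →19(L), so W
n=28: →27(W), 20(W) — all W, so L
n=29: →28(L), so W
n=30: →29(W), 22(W) — all W, so L
n=31: →30(L), so W
n=32: →31(W), 24(W) — all W, so L
n=33: →32(L), so W
From 33, the L positions reachable in one move are: 32, 25. Any move reaching one of these is winning.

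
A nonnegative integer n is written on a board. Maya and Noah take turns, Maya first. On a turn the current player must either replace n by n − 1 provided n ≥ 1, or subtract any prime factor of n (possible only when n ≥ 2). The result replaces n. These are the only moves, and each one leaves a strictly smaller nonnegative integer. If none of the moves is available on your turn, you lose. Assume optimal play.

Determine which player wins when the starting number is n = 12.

Noah wins.

Label each position W (a win for the player to move) or L (a loss). A position with no legal move is L; any other position is W exactly when some move reaches an L, and L when every move reaches a W.
n=0: no move → L
n=1: can move to 0, which is L ⇒ W
n=2: can move to 0, which is L ⇒ W
n=3: can move to 0, which is L ⇒ W
n=4: moves to 2(W), 3(W); every one is W ⇒ L
n=5: can move to 0, which is L ⇒ W
n=6: can move to 4, which is L ⇒ W
n=7: can move to 0, which is L ⇒ W
n=8: moves to 6(W), 7(W); every one is W ⇒ L
n=9: can move to 8, which is L ⇒ W
n=10: can move to 8, which is L ⇒ W
n=11: can move to 0, which is L ⇒ W
n=12: moves to 9(W), 10(W), 11(W); every one is W ⇒ L
Every move from 12 reaches a W position, so the mover loses.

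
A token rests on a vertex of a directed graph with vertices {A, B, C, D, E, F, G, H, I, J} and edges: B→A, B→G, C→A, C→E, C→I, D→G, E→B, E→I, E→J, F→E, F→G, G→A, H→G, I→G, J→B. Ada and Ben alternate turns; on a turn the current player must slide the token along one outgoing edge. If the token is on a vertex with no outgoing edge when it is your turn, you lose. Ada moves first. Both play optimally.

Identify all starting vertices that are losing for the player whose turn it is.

Positions with no move are L. A position that does have a move is losing for the player to move precisely when every available move leads to a winning position for the opponent. Fill in the labels:
Every edge goes from a vertex to one that appears earlier in the order A, G, B, J, I, E, H, C, D, F, so processing vertices in that order labels each vertex after all of its successors.
A: no outgoing edge → L
G: can move to A, which is L ⇒ W
B: can move to A, which is L ⇒ W
J: the only move is to B(W), a W ⇒ L
I: the only move is to G(W), a W ⇒ L
E: can move to I, which is L ⇒ W
H: the only move is to G(W), a W ⇒ L
C: can move to I, which is L ⇒ W
D: the only move is to G(W), a W ⇒ L
F: moves to E(W), G(W); every one is W ⇒ L
The losing starting vertices are exactly the entries labelled L in this table (6 of them).

A, D, F, H, I, J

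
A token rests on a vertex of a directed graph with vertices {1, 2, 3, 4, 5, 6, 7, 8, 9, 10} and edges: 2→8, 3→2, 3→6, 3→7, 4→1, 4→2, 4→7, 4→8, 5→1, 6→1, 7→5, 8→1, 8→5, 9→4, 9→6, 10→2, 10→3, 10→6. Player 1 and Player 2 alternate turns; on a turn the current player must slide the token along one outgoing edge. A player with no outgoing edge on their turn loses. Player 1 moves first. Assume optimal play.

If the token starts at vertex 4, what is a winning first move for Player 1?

Move to 2.

Compute win/loss labels from the base case upward. A position with no move is L. Any other position is W if it can reach an L in one move, else L.
Every edge goes from a vertex to one that appears earlier in the order 1, 6, 5, 7, 8, 2, 4, 3, 9, 10, so processing vertices in that order labels each vertex after all of its successors.
1: no outgoing edge → L
6: reaches L-position 1 → W
5: reaches L-position 1 → W
7: only reaches 5(W), which is W → L
8: reaches L-position 1 → W
2: only reaches 8(W), which is W → L
4: reaches L-position 2 → W
3: reaches L-position 2 → W
9: only reaches 4(W), 6(W), all W → L
10: reaches L-position 2 → W
From 4, the L positions reachable in one move are: 2, 7, 1. Any move reaching one of these is winning.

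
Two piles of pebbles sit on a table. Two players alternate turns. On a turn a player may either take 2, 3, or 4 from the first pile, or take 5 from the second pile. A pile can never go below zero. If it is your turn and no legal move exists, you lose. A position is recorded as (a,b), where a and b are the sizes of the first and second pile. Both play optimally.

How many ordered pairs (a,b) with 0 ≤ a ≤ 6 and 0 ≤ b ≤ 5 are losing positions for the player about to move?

17

Compute win/loss labels from the base case upward. A position with no move is L. Any other position is W if it can reach an L in one move, else L.
Every move lowers a or b (never raises either), so fill the grid row by row in increasing a, and left to right within a row: each cell's successors are then already labelled.
      b=0  b=1  b=2  b=3  b=4  b=5
a=0:    L    L    L    L    L    W
a=1:    L    L    L    L    L    W
a=2:    W    W    W    W    W    L
a=3:    W    W    W    W    W    L
a=4:    W    W    W    W    W    W
a=5:    W    W    W    W    W    W
a=6:    L    L    L    L    L    W
Cells with no legal move (terminal, hence L): (0,0), (0,1), (0,2), (0,3), (0,4), (1,0), (1,1), (1,2), (1,3), (1,4).
The remaining L cells, each justified by listing all of its moves:
(2,5): only reaches (0,5)(W), (2,0)(W), all W → L
(3,5): only reaches (1,5)(W), (0,5)(W), (3,0)(W), all W → L
(6,0): only reaches (4,0)(W), (3,0)(W), (2,0)(W), all W → L
(6,1): only reaches (4,1)(W), (3,1)(W), (2,1)(W), all W → L
(6,2): only reaches (4,2)(W), (3,2)(W), (2,2)(W), all W → L
(6,3): only reaches (4,3)(W), (3,3)(W), (2,3)(W), all W → L
(6,4): only reaches (4,4)(W), (3,4)(W), (2,4)(W), all W → L
Every other cell has at least one move into one of the L cells above, so it is W.
L cells per row: a=0: 5, a=1: 5, a=2: 1, a=3: 1, a=4: 0, a=5: 0, a=6: 5; total 17.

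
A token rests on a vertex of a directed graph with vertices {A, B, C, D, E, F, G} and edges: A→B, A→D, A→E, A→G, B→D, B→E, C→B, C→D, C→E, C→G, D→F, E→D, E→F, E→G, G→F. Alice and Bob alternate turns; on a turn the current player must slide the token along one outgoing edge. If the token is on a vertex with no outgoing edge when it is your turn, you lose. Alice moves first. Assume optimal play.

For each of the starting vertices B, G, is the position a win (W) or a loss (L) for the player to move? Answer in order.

B: L, G: W

Compute win/loss labels from the base case upward. A position with no move is L. Any other position is W if it can reach an L in one move, else L.
Every edge goes from a vertex to one that appears earlier in the order F, D, G, E, B, A, C, so processing vertices in that order labels each vertex after all of its successors.
F: no outgoing edge → L
D: →F(L), so W
G: →F(L), so W
E: →F(L), so W
B: →E(W), D(W) — all W, so L
A: →B(L), so W
C: →B(L), so W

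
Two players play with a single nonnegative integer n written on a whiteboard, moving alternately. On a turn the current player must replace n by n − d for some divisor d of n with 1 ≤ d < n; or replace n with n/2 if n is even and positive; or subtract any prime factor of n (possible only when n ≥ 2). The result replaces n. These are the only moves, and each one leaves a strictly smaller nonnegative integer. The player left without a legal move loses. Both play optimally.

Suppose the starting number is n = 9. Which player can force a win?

The second player wins.

Label each position W (a win for the player to move) or L (a loss). A position with no legal move is L; any other position is W exactly when some move reaches an L, and L when every move reaches a W.
n=0: no move → L
n=1: no move → L
n=2: reaches L-position 0 → W
n=3: reaches L-position 0 → W
n=4: only reaches 2(W), 3(W), all W → L
n=5: reaches L-position 0 → W
n=6: reaches L-position 4 → W
n=7: reaches L-position 0 → W
n=8: reaches L-position 4 → W
n=9: only reaches 6(W), 8(W), all W → L
Every move from 9 reaches a W position, so the mover loses.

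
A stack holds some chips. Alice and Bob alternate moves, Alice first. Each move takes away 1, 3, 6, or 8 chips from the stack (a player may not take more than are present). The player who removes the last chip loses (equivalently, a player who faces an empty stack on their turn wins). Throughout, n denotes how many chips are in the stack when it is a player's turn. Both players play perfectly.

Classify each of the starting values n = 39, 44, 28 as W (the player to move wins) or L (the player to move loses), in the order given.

Build the W/L table. Terminal = W. A non-terminal position is W if it has a move to some L; otherwise it is L.
n=0: no move; the opponent has just taken the last chip and therefore loses → W
n=1: the only move is to 0(W), a W ⇒ L
n=2: can move to 1, which is L ⇒ W
n=3: moves to 2(W), 0(W); every one is W ⇒ L
n=4: can move to 3, which is L ⇒ W
n=5: moves to 4(W), 2(W); every one is W ⇒ L
n=6: can move to 5, which is L ⇒ W
n=7: can move to 1, which is L ⇒ W
n=8: can move to 5, which is L ⇒ W
n=9: can move to 3, which is L ⇒ W
n=10: moves to 9(W), 7(W), 4(W), 2(W); every one is W ⇒ L
n=11: can move to 10, which is L ⇒ W
n=12: moves to 11(W), 9(W), 6(W), 4(W); every one is W ⇒ L
n=13: can move to 12, which is L ⇒ W
n=14: moves to 13(W), 11(W), 8(W), 6(W); every one is W ⇒ L
n=15: can move to 14, which is L ⇒ W
n=16: can move to 10, which is L ⇒ W
n=17: can move to 14, which is L ⇒ W
n=18: can move to 12, which is L ⇒ W
n=19: moves to 18(W), 16(W), 13(W), 11(W); every one is W ⇒ L
n=20: can move to 19, which is L ⇒ W
n=21: moves to 20(W), 18(W), 15(W), 13(W); every one is W ⇒ L
n=22: can move to 21, which is L ⇒ W
n=23: moves to 22(W), 20(W), 17(W), 15(W); every one is W ⇒ L
n=24: can move to 23, which is L ⇒ W
n=25: can move to 19, which is L ⇒ W
n=26: can move to 23, which is L ⇒ W
n=27: can move to 21, which is L ⇒ W
n=28: moves to 27(W), 25(W), 22(W), 20(W); every one is W ⇒ L
n=29: can move to 28, which is L ⇒ W
n=30: moves to 29(W), 27(W), 24(W), 22(W); every one is W ⇒ L
n=31: can move to 30, which is L ⇒ W
n=32: moves to 31(W), 29(W), 26(W), 24(W); every one is W ⇒ L
n=33: can move to 32, which is L ⇒ W
n=34: can move to 28, which is L ⇒ W
n=35: can move to 32, which is L ⇒ W
n=36: can move to 30, which is L ⇒ W
n=37: moves to 36(W), 34(W), 31(W), 29(W); every one is W ⇒ L
n=38: can move to 37, which is L ⇒ W
n=39: moves to 38(W), 36(W), 33(W), 31(W); every one is W ⇒ L
n=40: can move to 39, which is L ⇒ W
n=41: moves to 40(W), 38(W), 35(W), 33(W); every one is W ⇒ L
n=42: can move to 41, which is L ⇒ W
n=43: can move to 37, which is L ⇒ W
n=44: can move to 41, which is L ⇒ W

39: L, 44: W, 28: L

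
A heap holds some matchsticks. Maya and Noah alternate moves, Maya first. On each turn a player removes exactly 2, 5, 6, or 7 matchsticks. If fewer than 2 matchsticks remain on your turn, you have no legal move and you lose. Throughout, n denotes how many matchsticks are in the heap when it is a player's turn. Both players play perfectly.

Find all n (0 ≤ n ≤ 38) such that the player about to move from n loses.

Positions with no move are L. A position that does have a move is losing for the player to move precisely when every available move leads to a winning position for the opponent. Fill in the labels:
n=0: no move → L
n=1: no move → L
n=2: →0(L), so W
n=3: →1(L), so W
n=4: →2(W) only, which is W, so L
n=5: →0(L), so W
n=6: →4(L), so W
n=7: →1(L), so W
n=8: →1(L), so W
n=9: →4(L), so W
n=10: →4(L), so W
n=11: →4(L), so W
n=12: →10(W), 7(W), 6(W), 5(W) — all W, so L
n=13: →11(W), 8(W), 7(W), 6(W) — all W, so L
n=14: →12(L), so W
n=15: →13(L), so W
n=16: →14(W), 11(W), 10(W), 9(W) — all W, so L
n=17: →12(L), so W
n=18: →16(L), so W
n=19: →13(L), so W
n=20: →13(L), so W
n=21: →16(L), so W
n=22: →16(L), so W
n=23: →16(L), so W
n=24: →22(W), 19(W), 18(W), 17(W) — all W, so L
n=25: →23(W), 20(W), 19(W), 18(W) — all W, so L
n=26: →24(L), so W
n=27: →25(L), so W
n=28: →26(W), 23(W), 22(W), 21(W) — all W, so L
n=29: →24(L), so W
n=30: →28(L), so W
n=31: →25(L), so W
n=32: →25(L), so W
n=33: →28(L), so W
n=34: →28(L), so W
n=35: →28(L), so W
n=36: →34(W), 31(W), 30(W), 29(W) — all W, so L
n=37: →35(W), 32(W), 31(W), 30(W) — all W, so L
n=38: →36(L), so W
Reading off the rows marked L gives the requested list; there are 11 such values of n.

0, 1, 4, 12, 13, 16, 24, 25, 28, 36, 37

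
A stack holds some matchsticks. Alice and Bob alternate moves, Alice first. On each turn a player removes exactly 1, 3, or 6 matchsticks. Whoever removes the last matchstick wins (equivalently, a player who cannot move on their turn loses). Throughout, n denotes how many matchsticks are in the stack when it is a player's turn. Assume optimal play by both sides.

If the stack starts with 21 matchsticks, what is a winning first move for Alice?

Remove 1, leaving 20.

Build the W/L table. Terminal = L. A non-terminal position is W if it has a move to some L; otherwise it is L.
n=0: no move → L
n=1: →0(L), so W
n=2: →1(W) only, which is W, so L
n=3: →2(L), so W
n=4: →3(W), 1(W) — all W, so L
n=5: →4(L), so W
n=6: →0(L), so W
n=7: →4(L), so W
n=8: →2(L), so W
n=9: →8(W), 6(W), 3(W) — all W, so L
n=10: →9(L), so W
n=11: →10(W), 8(W), 5(W) — all W, so L
n=12: →11(L), so W
n=13: →12(W), 10(W), 7(W) — all W, so L
n=14: →13(L), so W
n=15: →9(L), so W
n=16: →13(L), so W
n=17: →11(L), so W
n=18: →17(W), 15(W), 12(W) — all W, so L
n=19: →18(L), so W
n=20: →19(W), 17(W), 14(W) — all W, so L
n=21: →20(L), so W
From 21, the L positions reachable in one move are: 20, 18. Any move reaching one of these is winning.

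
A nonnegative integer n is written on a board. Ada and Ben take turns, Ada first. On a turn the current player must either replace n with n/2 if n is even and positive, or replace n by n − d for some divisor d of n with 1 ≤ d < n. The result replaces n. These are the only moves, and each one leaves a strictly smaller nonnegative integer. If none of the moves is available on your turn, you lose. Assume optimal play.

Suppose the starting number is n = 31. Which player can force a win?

Label each position W (a win for the player to move) or L (a loss). A position with no legal move is L; any other position is W exactly when some move reaches an L, and L when every move reaches a W.
n=0: no move → L
n=1: no move → L
n=2: →1(L), so W
n=3: →2(W) only, which is W, so L
n=4: →3(L), so W
n=5: →4(W) only, which is W, so L
n=6: →3(L), so W
n=7: →6(W) only, which is W, so L
n=8: →7(L), so W
n=9: →6(W), 8(W) — all W, so L
n=10: →5(L), so W
n=11: →10(W) only, which is W, so L
n=12: →9(L), so W
n=13: →12(W) only, which is W, so L
n=14: →7(L), so W
n=15: →10(W), 12(W), 14(W) — all W, so L
n=16: →15(L), so W
n=17: →16(W) only, which is W, so L
n=18: →9(L), so W
n=19: →18(W) only, which is W, so L
n=20: →15(L), so W
n=21: →14(W), 18(W), 20(W) — all W, so L
n=22: →11(L), so W
n=23: →22(W) only, which is W, so L
n=24: →21(L), so W
n=25: →20(W), 24(W) — all W, so L
n=26: →13(L), so W
n=27: →18(W), 24(W), 26(W) — all W, so L
n=28: →21(L), so W
n=29: →28(W) only, which is W, so L
n=30: →15(L), so W
n=31: →30(W) only, which is W, so L
Every move from 31 reaches a W position, so the mover loses.

Ben wins.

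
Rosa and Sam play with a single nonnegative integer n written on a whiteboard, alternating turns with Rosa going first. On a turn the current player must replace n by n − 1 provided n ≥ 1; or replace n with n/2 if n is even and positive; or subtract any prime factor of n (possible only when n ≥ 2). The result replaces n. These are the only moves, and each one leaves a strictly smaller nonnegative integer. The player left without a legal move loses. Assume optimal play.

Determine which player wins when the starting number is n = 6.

Classify positions by backward induction: terminal positions (no move available) are L. From any other position, the mover wins iff some move reaches an L.
n=0: no move → L
n=1: →0(L), so W
n=2: →0(L), so W
n=3: →0(L), so W
n=4: →2(W), 3(W) — all W, so L
n=5: →0(L), so W
n=6: →4(L), so W
The starting position 6 is W: Rosa should move to 4, handing over an L position.

Rosa wins.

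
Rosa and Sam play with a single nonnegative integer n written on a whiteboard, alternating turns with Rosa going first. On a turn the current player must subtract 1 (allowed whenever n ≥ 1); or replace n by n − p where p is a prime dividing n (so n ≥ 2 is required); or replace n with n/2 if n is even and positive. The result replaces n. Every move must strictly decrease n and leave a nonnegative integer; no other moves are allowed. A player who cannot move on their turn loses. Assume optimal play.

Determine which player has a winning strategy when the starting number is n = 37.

Use the standard recursion: the mover loses at a terminal position; elsewhere, the mover wins exactly when some move hands the opponent an L position.
n=0: no move → L
n=1: →0(L), so W
n=2: →0(L), so W
n=3: →0(L), so W
n=4: →2(W), 3(W) — all W, so L
n=5: →0(L), so W
n=6: →4(L), so W
n=7: →0(L), so W
n=8: →4(L), so W
n=9: →6(W), 8(W) — all W, so L
n=10: →9(L), so W
n=11: →0(L), so W
n=12: →9(L), so W
n=13: →0(L), so W
n=14: →7(W), 12(W), 13(W) — all W, so L
n=15: →14(L), so W
n=16: →14(L), so W
n=17: →0(L), so W
n=18: →9(L), so W
n=19: →0(L), so W
n=20: →10(W), 15(W), 18(W), 19(W) — all W, so L
n=21: →14(L), so W
n=22: →20(L), so W
n=23: →0(L), so W
n=24: →12(W), 21(W), 22(W), 23(W) — all W, so L
n=25: →20(L), so W
n=26: →24(L), so W
n=27: →24(L), so W
n=28: →14(L), so W
n=29: →0(L), so W
n=30: →15(W), 25(W), 27(W), 28(W), 29(W) — all W, so L
n=31: →0(L), so W
n=32: →30(L), so W
n=33: →30(L), so W
n=34: →17(W), 32(W), 33(W) — all W, so L
n=35: →30(L), so W
n=36: →34(L), so W
n=37: →0(L), so W
From 37 Rosa can move to 0, reaching an L position.

Rosa wins.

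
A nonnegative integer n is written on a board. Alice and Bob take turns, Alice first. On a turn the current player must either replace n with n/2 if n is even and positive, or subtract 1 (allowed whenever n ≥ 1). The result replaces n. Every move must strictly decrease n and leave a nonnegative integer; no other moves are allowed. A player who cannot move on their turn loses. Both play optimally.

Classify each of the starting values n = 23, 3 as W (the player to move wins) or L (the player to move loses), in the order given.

Use the standard recursion: the mover loses at a terminal position; elsewhere, the mover wins exactly when some move hands the opponent an L position.
n=0: no move → L
n=1: →0(L), so W
n=2: →1(W) only, which is W, so L
n=3: →2(L), so W
n=4: →2(L), so W
n=5: →4(W) only, which is W, so L
n=6: →5(L), so W
n=7: →6(W) only, which is W, so L
n=8: →7(L), so W
n=9: →8(W) only, which is W, so L
n=10: →5(L), so W
n=11: →10(W) only, which is W, so L
n=12: →11(L), so W
n=13: →12(W) only, which is W, so L
n=14: →7(L), so W
n=15: →14(W) only, which is W, so L
n=16: →15(L), so W
n=17: →16(W) only, which is W, so L
n=18: →9(L), so W
n=19: →18(W) only, which is W, so L
n=20: →19(L), so W
n=21: →20(W) only, which is W, so L
n=22: →11(L), so W
n=23: →22(W) only, which is W, so L

23: L, 3: W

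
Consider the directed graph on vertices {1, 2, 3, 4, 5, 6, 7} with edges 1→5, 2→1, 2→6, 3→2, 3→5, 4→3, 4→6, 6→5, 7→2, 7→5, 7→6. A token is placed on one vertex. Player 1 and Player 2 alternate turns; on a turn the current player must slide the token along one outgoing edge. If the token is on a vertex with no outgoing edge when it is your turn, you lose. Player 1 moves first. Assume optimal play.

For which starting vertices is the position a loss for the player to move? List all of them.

2, 4, 5

Use the standard recursion: the mover loses at a terminal position; elsewhere, the mover wins exactly when some move hands the opponent an L position.
Every edge goes from a vertex to one that appears earlier in the order 5, 6, 1, 2, 7, 3, 4, so processing vertices in that order labels each vertex after all of its successors.
5: no outgoing edge → L
6: →5(L), so W
1: →5(L), so W
2: →1(W), 6(W) — all W, so L
7: →2(L), so W
3: →2(L), so W
4: →3(W), 6(W) — all W, so L
The losing starting vertices are exactly the entries labelled L in this table (3 of them).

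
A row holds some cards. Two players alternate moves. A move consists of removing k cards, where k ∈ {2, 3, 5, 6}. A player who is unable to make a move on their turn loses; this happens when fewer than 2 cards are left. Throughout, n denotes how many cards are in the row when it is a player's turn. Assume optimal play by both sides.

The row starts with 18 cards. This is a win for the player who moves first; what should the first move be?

Compute win/loss labels from the base case upward. A position with no move is L. Any other position is W if it can reach an L in one move, else L.
n=0: no move → L
n=1: no move → L
n=2: W (go to 0, an L position)
n=3: W (go to 1, an L position)
n=4: W (go to 1, an L position)
n=5: W (go to 0, an L position)
n=6: W (go to 1, an L position)
n=7: W (go to 1, an L position)
n=8: L (options 6(W), 5(W), 3(W), 2(W) are all W)
n=9: L (options 7(W), 6(W), 4(W), 3(W) are all W)
n=10: W (go to 8, an L position)
n=11: W (go to 9, an L position)
n=12: W (go to 9, an L position)
n=13: W (go to 8, an L position)
n=14: W (go to 9, an L position)
n=15: W (go to 9, an L position)
n=16: L (options 14(W), 13(W), 11(W), 10(W) are all W)
n=17: L (options 15(W), 14(W), 12(W), 11(W) are all W)
n=18: W (go to 16, an L position)
From 18, the L positions reachable in one move are: 16.

Remove 2, leaving 16.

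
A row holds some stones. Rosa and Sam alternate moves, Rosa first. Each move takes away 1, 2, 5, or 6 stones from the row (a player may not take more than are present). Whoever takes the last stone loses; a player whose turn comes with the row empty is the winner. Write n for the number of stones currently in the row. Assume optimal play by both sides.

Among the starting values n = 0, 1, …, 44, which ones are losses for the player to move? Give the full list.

1, 4, 8, 11, 15, 18, 22, 25, 29, 32, 36, 39, 43

Classify positions by backward induction: terminal positions (no move available) are W. From any other position, the mover wins iff some move reaches an L.
n=0: no move; the opponent has just taken the last stone and therefore loses → W
n=1: →0(W) only, which is W, so L
n=2: →1(L), so W
n=3: →1(L), so W
n=4: →3(W), 2(W) — all W, so L
n=5: →4(L), so W
n=6: →4(L), so W
n=7: →1(L), so W
n=8: →7(W), 6(W), 3(W), 2(W) — all W, so L
n=9: →8(L), so W
n=10: →8(L), so W
n=11: →10(W), 9(W), 6(W), 5(W) — all W, so L
n=12: →11(L), so W
n=13: →11(L), so W
n=14: →8(L), so W
n=15: →14(W), 13(W), 10(W), 9(W) — all W, so L
n=16: →15(L), so W
n=17: →15(L), so W
n=18: →17(W), 16(W), 13(W), 12(W) — all W, so L
n=19: →18(L), so W
n=20: →18(L), so W
n=21: →15(L), so W
n=22: →21(W), 20(W), 17(W), 16(W) — all W, so L
n=23: →22(L), so W
n=24: →22(L), so W
n=25: →24(W), 23(W), 20(W), 19(W) — all W, so L
n=26: →25(L), so W
n=27: →25(L), so W
n=28: →22(L), so W
n=29: →28(W), 27(W), 24(W), 23(W) — all W, so L
n=30: →29(L), so W
n=31: →29(L), so W
n=32: →31(W), 30(W), 27(W), 26(W) — all W, so L
n=33: →32(L), so W
n=34: →32(L), so W
n=35: →29(L), so W
n=36: →35(W), 34(W), 31(W), 30(W) — all W, so L
n=37: →36(L), so W
n=38: →36(L), so W
n=39: →38(W), 37(W), 34(W), 33(W) — all W, so L
n=40: →39(L), so W
n=41: →39(L), so W
n=42: →36(L), so W
n=43: →42(W), 41(W), 38(W), 37(W) — all W, so L
n=44: →43(L), so W
The losing starting values of n are exactly the entries labelled L in this table (13 of them).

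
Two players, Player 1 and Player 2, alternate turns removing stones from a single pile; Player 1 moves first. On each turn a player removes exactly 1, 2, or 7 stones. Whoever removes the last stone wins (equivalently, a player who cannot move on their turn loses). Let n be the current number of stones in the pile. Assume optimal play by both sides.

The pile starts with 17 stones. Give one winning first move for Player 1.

Classify positions by backward induction: terminal positions (no move available) are L. From any other position, the mover wins iff some move reaches an L.
n=0: no move → L
n=1: W (go to 0, an L position)
n=2: W (go to 0, an L position)
n=3: L (options 2(W), 1(W) are all W)
n=4: W (go to 3, an L position)
n=5: W (go to 3, an L position)
n=6: L (options 5(W), 4(W) are all W)
n=7: W (go to 6, an L position)
n=8: W (go to 6, an L position)
n=9: L (options 8(W), 7(W), 2(W) are all W)
n=10: W (go to 9, an L position)
n=11: W (go to 9, an L position)
n=12: L (options 11(W), 10(W), 5(W) are all W)
n=13: W (go to 12, an L position)
n=14: W (go to 12, an L position)
n=15: L (options 14(W), 13(W), 8(W) are all W)
n=16: W (go to 15, an L position)
n=17: W (go to 15, an L position)
From 17, the L positions reachable in one move are: 15.

Remove 2, leaving 15.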